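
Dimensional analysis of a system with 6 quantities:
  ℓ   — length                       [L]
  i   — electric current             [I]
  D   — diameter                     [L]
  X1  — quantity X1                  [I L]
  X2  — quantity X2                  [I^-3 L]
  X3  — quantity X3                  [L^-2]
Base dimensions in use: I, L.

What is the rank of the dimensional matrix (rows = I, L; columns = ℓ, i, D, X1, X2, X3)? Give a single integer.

2

Dimensional matrix (I×L by ℓ×i×D×X1×X2×X3):
  I: [ 0  1  0  1 -3  0]
  L: [ 1  0  1  1  1 -2]
Echelon form has 2 nonzero rows (pivots: ℓ,i)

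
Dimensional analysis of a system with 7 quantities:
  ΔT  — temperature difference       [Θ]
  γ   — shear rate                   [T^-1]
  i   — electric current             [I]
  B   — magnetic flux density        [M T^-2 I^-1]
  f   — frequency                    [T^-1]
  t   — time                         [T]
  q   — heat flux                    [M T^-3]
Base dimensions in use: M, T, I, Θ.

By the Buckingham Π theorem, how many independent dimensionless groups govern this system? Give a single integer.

3

Dimensional matrix (M×T×I×Θ by ΔT×γ×i×B×f×t×q):
  M: [ 0  0  0  1  0  0  1]
  T: [ 0 -1  0 -2 -1  1 -3]
  I: [ 0  0  1 -1  0  0  0]
  Θ: [ 1  0  0  0  0  0  0]
Row reduction gives pivot columns ΔT,γ,i,B; rank = 4
7 vars − rank 4 = 3 Π groups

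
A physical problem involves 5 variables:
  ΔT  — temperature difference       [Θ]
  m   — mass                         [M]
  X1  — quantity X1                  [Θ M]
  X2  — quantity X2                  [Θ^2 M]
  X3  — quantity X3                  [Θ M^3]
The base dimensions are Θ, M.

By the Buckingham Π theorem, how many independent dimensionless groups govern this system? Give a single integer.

Write exponents as rows Θ,M / cols ΔT,m,X1,X2,X3:
  Θ: [ 1  0  1  2  1]
  M: [ 0  1  1  1  3]
RREF → pivots at {ΔT,m} ⇒ r = 2
n=5, r=2 ⇒ 3 dimensionless groups

3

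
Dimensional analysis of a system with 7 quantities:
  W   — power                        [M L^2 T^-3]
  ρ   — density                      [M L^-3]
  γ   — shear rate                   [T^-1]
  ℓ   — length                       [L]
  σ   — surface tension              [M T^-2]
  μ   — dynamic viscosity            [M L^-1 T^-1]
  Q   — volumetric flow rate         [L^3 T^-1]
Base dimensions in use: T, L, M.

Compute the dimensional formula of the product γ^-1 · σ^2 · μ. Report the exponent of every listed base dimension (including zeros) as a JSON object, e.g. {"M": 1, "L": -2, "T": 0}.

Write exponents as rows T,L,M / cols W,ρ,γ,ℓ,σ,μ,Q:
  T: [-3  0 -1  0 -2 -1 -1]
  L: [ 2 -3  0  1  0 -1  3]
  M: [ 1  1  0  0  1  1  0]
  [T]: (-1)·-1+(2)·-2+(1)·-1 = -4
  [L]: (-1)·0+(2)·0+(1)·-1 = -1
  [M]: (-1)·0+(2)·1+(1)·1 = 3
⇒ T^-4 L^-1 M^3

{"T": -4, "L": -1, "M": 3}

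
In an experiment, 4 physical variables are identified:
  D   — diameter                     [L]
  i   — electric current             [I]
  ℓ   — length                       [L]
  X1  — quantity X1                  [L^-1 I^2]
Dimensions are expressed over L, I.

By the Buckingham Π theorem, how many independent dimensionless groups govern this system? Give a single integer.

2

Write exponents as rows L,I / cols D,i,ℓ,X1:
  L: [ 1  0  1 -1]
  I: [ 0  1  0  2]
Row reduction gives pivot columns D,i; rank = 2
n=4, r=2 ⇒ 2 dimensionless groups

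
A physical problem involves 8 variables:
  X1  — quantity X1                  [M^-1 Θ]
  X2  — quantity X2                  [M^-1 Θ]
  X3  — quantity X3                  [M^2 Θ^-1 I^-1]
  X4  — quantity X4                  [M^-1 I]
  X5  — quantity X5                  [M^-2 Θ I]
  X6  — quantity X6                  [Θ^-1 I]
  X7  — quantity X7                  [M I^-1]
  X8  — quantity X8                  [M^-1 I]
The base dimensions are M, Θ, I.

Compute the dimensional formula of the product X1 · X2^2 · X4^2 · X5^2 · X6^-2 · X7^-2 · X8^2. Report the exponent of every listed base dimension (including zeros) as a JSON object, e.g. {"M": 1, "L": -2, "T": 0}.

{"M": -13, "Θ": 7, "I": 6}

Dimensional matrix (M×Θ×I by X1×X2×X3×X4×X5×X6×X7×X8):
  M: [-1 -1  2 -1 -2  0  1 -1]
  Θ: [ 1  1 -1  0  1 -1  0  0]
  I: [ 0  0 -1  1  1  1 -1  1]
  [M]: (1)·-1+(2)·-1+(2)·-1+(2)·-2+(-2)·0+(-2)·1+(2)·-1 = -13
  [Θ]: (1)·1+(2)·1+(2)·0+(2)·1+(-2)·-1+(-2)·0+(2)·0 = 7
  [I]: (1)·0+(2)·0+(2)·1+(2)·1+(-2)·1+(-2)·-1+(2)·1 = 6
⇒ M^-13 Θ^7 I^6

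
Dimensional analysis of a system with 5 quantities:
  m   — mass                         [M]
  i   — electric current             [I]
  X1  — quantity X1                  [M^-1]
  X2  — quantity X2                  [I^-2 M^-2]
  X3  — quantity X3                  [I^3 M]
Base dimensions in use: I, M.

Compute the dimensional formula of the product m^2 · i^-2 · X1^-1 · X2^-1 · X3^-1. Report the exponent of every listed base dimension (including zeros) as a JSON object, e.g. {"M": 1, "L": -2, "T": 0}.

Dimensional matrix (I×M by m×i×X1×X2×X3):
  I: [ 0  1  0 -2  3]
  M: [ 1  0 -1 -2  1]
  [I]: (2)·0+(-2)·1+(-1)·0+(-1)·-2+(-1)·3 = -3
  [M]: (2)·1+(-2)·0+(-1)·-1+(-1)·-2+(-1)·1 = 4
⇒ I^-3 M^4

{"I": -3, "M": 4}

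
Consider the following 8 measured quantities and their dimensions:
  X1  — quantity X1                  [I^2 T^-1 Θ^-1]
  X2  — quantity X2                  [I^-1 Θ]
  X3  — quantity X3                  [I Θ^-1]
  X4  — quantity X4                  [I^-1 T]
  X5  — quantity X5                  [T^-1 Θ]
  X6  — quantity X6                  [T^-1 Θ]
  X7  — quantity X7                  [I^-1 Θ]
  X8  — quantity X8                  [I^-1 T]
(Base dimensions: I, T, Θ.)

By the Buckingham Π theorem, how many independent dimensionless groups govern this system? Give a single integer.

Dimensional matrix (I×T×Θ by X1×X2×X3×X4×X5×X6×X7×X8):
  I: [ 2 -1  1 -1  0  0 -1 -1]
  T: [-1  0  0  1 -1 -1  0  1]
  Θ: [-1  1 -1  0  1  1  1  0]
RREF → pivots at {X1,X2} ⇒ r = 2
n=8, r=2 ⇒ 6 dimensionless groups

6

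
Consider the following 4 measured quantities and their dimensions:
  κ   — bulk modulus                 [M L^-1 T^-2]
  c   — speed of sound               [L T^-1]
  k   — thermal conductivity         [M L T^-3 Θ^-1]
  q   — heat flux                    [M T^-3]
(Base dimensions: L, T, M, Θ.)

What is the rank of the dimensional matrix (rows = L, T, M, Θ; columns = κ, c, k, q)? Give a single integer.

3

Write exponents as rows L,T,M,Θ / cols κ,c,k,q:
  L: [-1  1  1  0]
  T: [-2 -1 -3 -3]
  M: [ 1  0  1  1]
  Θ: [ 0  0 -1  0]
Echelon form has 3 nonzero rows (pivots: κ,c,k)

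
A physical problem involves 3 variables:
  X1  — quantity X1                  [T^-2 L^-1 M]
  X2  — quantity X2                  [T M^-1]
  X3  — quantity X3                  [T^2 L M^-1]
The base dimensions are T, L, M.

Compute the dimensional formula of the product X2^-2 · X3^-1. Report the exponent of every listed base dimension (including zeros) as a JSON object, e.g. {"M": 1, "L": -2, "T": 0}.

{"T": -4, "L": -1, "M": 3}

Exponent matrix [T,L,M] × [X1,X2,X3]:
  T: [-2  1  2]
  L: [-1  0  1]
  M: [ 1 -1 -1]
  [T]: (-2)·1+(-1)·2 = -4
  [L]: (-2)·0+(-1)·1 = -1
  [M]: (-2)·-1+(-1)·-1 = 3
⇒ T^-4 L^-1 M^3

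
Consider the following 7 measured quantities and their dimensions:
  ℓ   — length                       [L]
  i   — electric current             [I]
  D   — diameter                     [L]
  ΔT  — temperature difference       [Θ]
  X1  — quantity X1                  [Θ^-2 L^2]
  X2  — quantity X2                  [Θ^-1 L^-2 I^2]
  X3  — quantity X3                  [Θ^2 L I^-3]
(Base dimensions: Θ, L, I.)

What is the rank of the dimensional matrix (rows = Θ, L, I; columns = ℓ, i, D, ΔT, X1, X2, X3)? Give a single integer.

3

Exponent matrix [Θ,L,I] × [ℓ,i,D,ΔT,X1,X2,X3]:
  Θ: [ 0  0  0  1 -2 -1  2]
  L: [ 1  0  1  0  2 -2  1]
  I: [ 0  1  0  0  0  2 -3]
Echelon form has 3 nonzero rows (pivots: ℓ,i,ΔT)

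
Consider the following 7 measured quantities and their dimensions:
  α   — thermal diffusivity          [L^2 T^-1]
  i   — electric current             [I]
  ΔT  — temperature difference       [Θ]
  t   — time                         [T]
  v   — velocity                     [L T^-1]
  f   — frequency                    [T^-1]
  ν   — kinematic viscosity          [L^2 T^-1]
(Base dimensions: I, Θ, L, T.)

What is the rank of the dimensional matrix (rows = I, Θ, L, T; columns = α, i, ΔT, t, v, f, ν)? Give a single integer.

4

Write exponents as rows I,Θ,L,T / cols α,i,ΔT,t,v,f,ν:
  I: [ 0  1  0  0  0  0  0]
  Θ: [ 0  0  1  0  0  0  0]
  L: [ 2  0  0  0  1  0  2]
  T: [-1  0  0  1 -1 -1 -1]
Row reduction gives pivot columns α,i,ΔT,t; rank = 4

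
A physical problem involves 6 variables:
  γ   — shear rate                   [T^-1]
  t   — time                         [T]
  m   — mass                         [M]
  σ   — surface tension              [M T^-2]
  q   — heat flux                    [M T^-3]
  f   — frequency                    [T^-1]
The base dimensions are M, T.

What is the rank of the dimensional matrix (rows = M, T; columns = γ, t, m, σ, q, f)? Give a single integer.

2

Write exponents as rows M,T / cols γ,t,m,σ,q,f:
  M: [ 0  0  1  1  1  0]
  T: [-1  1  0 -2 -3 -1]
RREF → pivots at {γ,m} ⇒ r = 2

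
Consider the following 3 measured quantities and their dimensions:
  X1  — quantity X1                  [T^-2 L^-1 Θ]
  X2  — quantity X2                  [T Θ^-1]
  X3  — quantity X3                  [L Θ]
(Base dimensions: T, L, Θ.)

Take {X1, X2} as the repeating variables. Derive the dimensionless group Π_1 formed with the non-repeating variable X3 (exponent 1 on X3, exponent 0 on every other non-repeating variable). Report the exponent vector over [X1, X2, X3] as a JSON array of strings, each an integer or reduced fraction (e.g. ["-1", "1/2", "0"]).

Dimensional matrix (T×L×Θ by X1×X2×X3):
  T: [-2  1  0]
  L: [-1  0  1]
  Θ: [ 1 -1  1]
Row reduction gives pivot columns X1,X2; rank = 2
Repeat: X1,X2; free: X3
RREF:
  r0: [   1    0   -1]
  r1: [   0    1   -2]
  r2: [   0    0    0]
Fix exponent of X3 at 1; solve each RREF row for its pivot's exponent:
  r0: exp(X1) + (-1)·1 = 0 ⇒ exp(X1) = 1
  r1: exp(X2) + (-2)·1 = 0 ⇒ exp(X2) = 2
Π_1 = X1 · X2^2 · X3

["1", "2", "1"]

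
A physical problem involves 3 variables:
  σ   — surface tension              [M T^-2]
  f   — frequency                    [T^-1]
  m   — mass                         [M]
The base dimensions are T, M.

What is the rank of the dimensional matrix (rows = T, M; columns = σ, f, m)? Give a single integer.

Exponent matrix [T,M] × [σ,f,m]:
  T: [-2 -1  0]
  M: [ 1  0  1]
RREF → pivots at {σ,f} ⇒ r = 2

2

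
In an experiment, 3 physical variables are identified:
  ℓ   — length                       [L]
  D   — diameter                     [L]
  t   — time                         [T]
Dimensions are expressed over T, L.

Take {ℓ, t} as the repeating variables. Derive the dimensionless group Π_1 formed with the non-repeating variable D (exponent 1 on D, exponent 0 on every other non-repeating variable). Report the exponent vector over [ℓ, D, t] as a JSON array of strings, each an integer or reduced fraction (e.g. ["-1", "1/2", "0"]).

Exponent matrix [T,L] × [ℓ,D,t]:
  T: [ 0  0  1]
  L: [ 1  1  0]
Row reduction gives pivot columns ℓ,t; rank = 2
Repeat: ℓ,t; free: D
RREF:
  r0: [   1    1    0]
  r1: [   0    0    1]
Fix exponent of D at 1; solve each RREF row for its pivot's exponent:
  r0: exp(ℓ) + (1)·1 = 0 ⇒ exp(ℓ) = -1
  r1: exp(t) + (0)·1 = 0 ⇒ exp(t) = 0
Π_1 = ℓ^-1 · D

["-1", "1", "0"]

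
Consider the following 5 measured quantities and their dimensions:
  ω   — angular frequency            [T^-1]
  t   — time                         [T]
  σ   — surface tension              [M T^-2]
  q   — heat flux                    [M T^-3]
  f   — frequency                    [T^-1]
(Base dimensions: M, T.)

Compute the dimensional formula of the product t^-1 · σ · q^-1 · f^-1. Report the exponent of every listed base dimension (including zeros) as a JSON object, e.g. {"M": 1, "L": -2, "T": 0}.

{"M": 0, "T": 1}

Exponent matrix [M,T] × [ω,t,σ,q,f]:
  M: [ 0  0  1  1  0]
  T: [-1  1 -2 -3 -1]
  [M]: (-1)·0+(1)·1+(-1)·1+(-1)·0 = 0
  [T]: (-1)·1+(1)·-2+(-1)·-3+(-1)·-1 = 1
⇒ T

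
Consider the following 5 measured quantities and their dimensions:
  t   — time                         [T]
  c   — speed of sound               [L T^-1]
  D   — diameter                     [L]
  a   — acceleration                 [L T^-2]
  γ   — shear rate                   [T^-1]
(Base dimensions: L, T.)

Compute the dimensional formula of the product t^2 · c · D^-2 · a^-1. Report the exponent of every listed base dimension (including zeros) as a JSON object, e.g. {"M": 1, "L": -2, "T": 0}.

Exponent matrix [L,T] × [t,c,D,a,γ]:
  L: [ 0  1  1  1  0]
  T: [ 1 -1  0 -2 -1]
  [L]: (2)·0+(1)·1+(-2)·1+(-1)·1 = -2
  [T]: (2)·1+(1)·-1+(-2)·0+(-1)·-2 = 3
⇒ L^-2 T^3

{"L": -2, "T": 3}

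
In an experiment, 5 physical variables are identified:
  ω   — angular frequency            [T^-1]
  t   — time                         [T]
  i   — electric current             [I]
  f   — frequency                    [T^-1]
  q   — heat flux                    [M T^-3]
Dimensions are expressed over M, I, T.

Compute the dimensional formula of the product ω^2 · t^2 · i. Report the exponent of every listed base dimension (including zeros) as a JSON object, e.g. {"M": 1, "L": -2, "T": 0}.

Exponent matrix [M,I,T] × [ω,t,i,f,q]:
  M: [ 0  0  0  0  1]
  I: [ 0  0  1  0  0]
  T: [-1  1  0 -1 -3]
  [M]: (2)·0+(2)·0+(1)·0 = 0
  [I]: (2)·0+(2)·0+(1)·1 = 1
  [T]: (2)·-1+(2)·1+(1)·0 = 0
⇒ I

{"M": 0, "I": 1, "T": 0}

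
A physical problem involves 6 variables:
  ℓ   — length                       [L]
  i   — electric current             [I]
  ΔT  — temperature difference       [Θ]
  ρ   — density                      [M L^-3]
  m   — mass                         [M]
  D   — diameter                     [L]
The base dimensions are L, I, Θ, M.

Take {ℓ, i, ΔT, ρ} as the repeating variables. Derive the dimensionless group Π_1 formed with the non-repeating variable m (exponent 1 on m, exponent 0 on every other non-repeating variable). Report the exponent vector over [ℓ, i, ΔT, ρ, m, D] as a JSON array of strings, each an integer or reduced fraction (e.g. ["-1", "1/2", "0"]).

["-3", "0", "0", "-1", "1", "0"]

Write exponents as rows L,I,Θ,M / cols ℓ,i,ΔT,ρ,m,D:
  L: [ 1  0  0 -3  0  1]
  I: [ 0  1  0  0  0  0]
  Θ: [ 0  0  1  0  0  0]
  M: [ 0  0  0  1  1  0]
Echelon form has 4 nonzero rows (pivots: ℓ,i,ΔT,ρ)
Repeat: ℓ,i,ΔT,ρ; free: m,D
RREF:
  r0: [   1    0    0    0    3    1]
  r1: [   0    1    0    0    0    0]
  r2: [   0    0    1    0    0    0]
  r3: [   0    0    0    1    1    0]
Fix exponent of m at 1, D at 0; solve each RREF row for its pivot's exponent:
  r0: exp(ℓ) + (3)·1 = 0 ⇒ exp(ℓ) = -3
  r1: exp(i) + (0)·1 = 0 ⇒ exp(i) = 0
  r2: exp(ΔT) + (0)·1 = 0 ⇒ exp(ΔT) = 0
  r3: exp(ρ) + (1)·1 = 0 ⇒ exp(ρ) = -1
Π_1 = ℓ^-3 · ρ^-1 · m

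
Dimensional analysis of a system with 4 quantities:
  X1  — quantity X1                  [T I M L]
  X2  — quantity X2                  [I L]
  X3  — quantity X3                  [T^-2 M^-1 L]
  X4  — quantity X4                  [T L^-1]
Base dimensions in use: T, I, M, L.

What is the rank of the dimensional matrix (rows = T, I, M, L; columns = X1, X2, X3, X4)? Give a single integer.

Write exponents as rows T,I,M,L / cols X1,X2,X3,X4:
  T: [ 1  0 -2  1]
  I: [ 1  1  0  0]
  M: [ 1  0 -1  0]
  L: [ 1  1  1 -1]
Echelon form has 3 nonzero rows (pivots: X1,X2,X3)

3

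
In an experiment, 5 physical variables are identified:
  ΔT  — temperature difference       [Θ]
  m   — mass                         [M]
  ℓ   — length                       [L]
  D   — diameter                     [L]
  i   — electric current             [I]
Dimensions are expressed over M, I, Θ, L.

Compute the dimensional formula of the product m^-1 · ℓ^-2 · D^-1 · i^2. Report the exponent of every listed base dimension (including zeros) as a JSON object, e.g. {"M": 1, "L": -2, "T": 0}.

Dimensional matrix (M×I×Θ×L by ΔT×m×ℓ×D×i):
  M: [ 0  1  0  0  0]
  I: [ 0  0  0  0  1]
  Θ: [ 1  0  0  0  0]
  L: [ 0  0  1  1  0]
  [M]: (-1)·1+(-2)·0+(-1)·0+(2)·0 = -1
  [I]: (-1)·0+(-2)·0+(-1)·0+(2)·1 = 2
  [Θ]: (-1)·0+(-2)·0+(-1)·0+(2)·0 = 0
  [L]: (-1)·0+(-2)·1+(-1)·1+(2)·0 = -3
⇒ M^-1 I^2 L^-3

{"M": -1, "I": 2, "Θ": 0, "L": -3}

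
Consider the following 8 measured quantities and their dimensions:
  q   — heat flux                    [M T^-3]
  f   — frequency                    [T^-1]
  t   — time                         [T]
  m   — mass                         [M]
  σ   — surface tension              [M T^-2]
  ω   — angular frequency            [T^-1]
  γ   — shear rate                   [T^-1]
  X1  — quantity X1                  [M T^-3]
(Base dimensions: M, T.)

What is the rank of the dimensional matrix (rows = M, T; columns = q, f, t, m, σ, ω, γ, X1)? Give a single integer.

2

Write exponents as rows M,T / cols q,f,t,m,σ,ω,γ,X1:
  M: [ 1  0  0  1  1  0  0  1]
  T: [-3 -1  1  0 -2 -1 -1 -3]
Echelon form has 2 nonzero rows (pivots: q,f)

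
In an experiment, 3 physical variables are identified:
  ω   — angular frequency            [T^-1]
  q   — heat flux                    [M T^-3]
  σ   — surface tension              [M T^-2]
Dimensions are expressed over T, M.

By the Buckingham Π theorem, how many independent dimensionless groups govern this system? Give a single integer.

Exponent matrix [T,M] × [ω,q,σ]:
  T: [-1 -3 -2]
  M: [ 0  1  1]
RREF → pivots at {ω,q} ⇒ r = 2
Π count = n − r = 3 − 2 = 1

1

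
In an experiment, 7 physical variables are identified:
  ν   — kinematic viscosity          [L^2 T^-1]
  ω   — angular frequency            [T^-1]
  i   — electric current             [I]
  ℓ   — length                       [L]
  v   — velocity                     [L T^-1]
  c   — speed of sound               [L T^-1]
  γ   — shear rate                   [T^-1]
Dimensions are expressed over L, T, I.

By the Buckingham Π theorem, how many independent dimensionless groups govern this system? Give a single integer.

Dimensional matrix (L×T×I by ν×ω×i×ℓ×v×c×γ):
  L: [ 2  0  0  1  1  1  0]
  T: [-1 -1  0  0 -1 -1 -1]
  I: [ 0  0  1  0  0  0  0]
Echelon form has 3 nonzero rows (pivots: ν,ω,i)
7 vars − rank 3 = 4 Π groups

4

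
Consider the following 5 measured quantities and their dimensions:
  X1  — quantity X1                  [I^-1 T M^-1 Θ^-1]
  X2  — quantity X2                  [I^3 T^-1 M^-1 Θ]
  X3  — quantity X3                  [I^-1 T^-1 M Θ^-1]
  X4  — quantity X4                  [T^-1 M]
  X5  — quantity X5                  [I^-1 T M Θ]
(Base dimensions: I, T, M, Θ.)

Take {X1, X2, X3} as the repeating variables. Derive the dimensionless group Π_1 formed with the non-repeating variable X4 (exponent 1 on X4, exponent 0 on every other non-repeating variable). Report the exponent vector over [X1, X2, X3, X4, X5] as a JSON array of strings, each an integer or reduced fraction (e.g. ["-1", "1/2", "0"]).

["1/2", "0", "-1/2", "1", "0"]

Exponent matrix [I,T,M,Θ] × [X1,X2,X3,X4,X5]:
  I: [-1  3 -1  0 -1]
  T: [ 1 -1 -1 -1  1]
  M: [-1 -1  1  1  1]
  Θ: [-1  1 -1  0  1]
Echelon form has 3 nonzero rows (pivots: X1,X2,X3)
Pivot set = {X1,X2,X3}, free = {X4,X5}
RREF:
  r0: [   1    0    0 -1/2   -1]
  r1: [   0    1    0    0   -1]
  r2: [   0    0    1  1/2   -1]
  r3: [   0    0    0    0    0]
Fix exponent of X4 at 1, X5 at 0; solve each RREF row for its pivot's exponent:
  r0: exp(X1) + (-1/2)·1 = 0 ⇒ exp(X1) = 1/2
  r1: exp(X2) + (0)·1 = 0 ⇒ exp(X2) = 0
  r2: exp(X3) + (1/2)·1 = 0 ⇒ exp(X3) = -1/2
Π_1 = X1^(1/2) · X3^(-1/2) · X4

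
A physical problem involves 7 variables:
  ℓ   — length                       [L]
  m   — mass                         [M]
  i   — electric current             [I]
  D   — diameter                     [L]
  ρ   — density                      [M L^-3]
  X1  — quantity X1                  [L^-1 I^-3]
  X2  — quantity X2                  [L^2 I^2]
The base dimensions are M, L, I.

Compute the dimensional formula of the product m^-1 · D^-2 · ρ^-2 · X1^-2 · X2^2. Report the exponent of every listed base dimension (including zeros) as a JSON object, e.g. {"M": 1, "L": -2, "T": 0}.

Dimensional matrix (M×L×I by ℓ×m×i×D×ρ×X1×X2):
  M: [ 0  1  0  0  1  0  0]
  L: [ 1  0  0  1 -3 -1  2]
  I: [ 0  0  1  0  0 -3  2]
  [M]: (-1)·1+(-2)·0+(-2)·1+(-2)·0+(2)·0 = -3
  [L]: (-1)·0+(-2)·1+(-2)·-3+(-2)·-1+(2)·2 = 10
  [I]: (-1)·0+(-2)·0+(-2)·0+(-2)·-3+(2)·2 = 10
⇒ M^-3 L^10 I^10

{"M": -3, "L": 10, "I": 10}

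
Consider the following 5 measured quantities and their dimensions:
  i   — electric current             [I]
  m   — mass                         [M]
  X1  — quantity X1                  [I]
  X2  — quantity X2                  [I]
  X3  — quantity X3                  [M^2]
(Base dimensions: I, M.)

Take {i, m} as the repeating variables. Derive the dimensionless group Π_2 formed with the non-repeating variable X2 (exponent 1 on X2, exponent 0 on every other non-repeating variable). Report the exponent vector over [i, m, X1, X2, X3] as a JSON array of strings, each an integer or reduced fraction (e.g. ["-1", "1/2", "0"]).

Write exponents as rows I,M / cols i,m,X1,X2,X3:
  I: [ 1  0  1  1  0]
  M: [ 0  1  0  0  2]
Row reduction gives pivot columns i,m; rank = 2
Repeat: i,m; free: X1,X2,X3
RREF:
  r0: [   1    0    1    1    0]
  r1: [   0    1    0    0    2]
Fix exponent of X2 at 1, X1 at 0, X3 at 0; solve each RREF row for its pivot's exponent:
  r0: exp(i) + (1)·1 = 0 ⇒ exp(i) = -1
  r1: exp(m) + (0)·1 = 0 ⇒ exp(m) = 0
Π_2 = i^-1 · X2

["-1", "0", "0", "1", "0"]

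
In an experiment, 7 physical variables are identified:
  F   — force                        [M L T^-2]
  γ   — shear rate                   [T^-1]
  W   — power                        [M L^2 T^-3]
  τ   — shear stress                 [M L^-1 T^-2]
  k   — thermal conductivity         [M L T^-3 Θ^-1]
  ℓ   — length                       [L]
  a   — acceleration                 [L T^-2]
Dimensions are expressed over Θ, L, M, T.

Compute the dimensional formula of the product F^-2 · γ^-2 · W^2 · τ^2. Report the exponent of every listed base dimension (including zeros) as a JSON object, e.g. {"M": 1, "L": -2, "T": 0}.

{"Θ": 0, "L": 0, "M": 2, "T": -4}

Write exponents as rows Θ,L,M,T / cols F,γ,W,τ,k,ℓ,a:
  Θ: [ 0  0  0  0 -1  0  0]
  L: [ 1  0  2 -1  1  1  1]
  M: [ 1  0  1  1  1  0  0]
  T: [-2 -1 -3 -2 -3  0 -2]
  [Θ]: (-2)·0+(-2)·0+(2)·0+(2)·0 = 0
  [L]: (-2)·1+(-2)·0+(2)·2+(2)·-1 = 0
  [M]: (-2)·1+(-2)·0+(2)·1+(2)·1 = 2
  [T]: (-2)·-2+(-2)·-1+(2)·-3+(2)·-2 = -4
⇒ M^2 T^-4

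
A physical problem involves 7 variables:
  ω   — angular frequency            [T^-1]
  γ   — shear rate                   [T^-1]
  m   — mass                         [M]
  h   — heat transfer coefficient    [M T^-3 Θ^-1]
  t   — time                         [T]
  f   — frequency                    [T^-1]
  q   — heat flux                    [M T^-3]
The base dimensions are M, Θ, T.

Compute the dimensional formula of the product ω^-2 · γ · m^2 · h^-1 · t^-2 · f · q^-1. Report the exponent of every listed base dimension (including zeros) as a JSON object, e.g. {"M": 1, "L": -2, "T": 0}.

Write exponents as rows M,Θ,T / cols ω,γ,m,h,t,f,q:
  M: [ 0  0  1  1  0  0  1]
  Θ: [ 0  0  0 -1  0  0  0]
  T: [-1 -1  0 -3  1 -1 -3]
  [M]: (-2)·0+(1)·0+(2)·1+(-1)·1+(-2)·0+(1)·0+(-1)·1 = 0
  [Θ]: (-2)·0+(1)·0+(2)·0+(-1)·-1+(-2)·0+(1)·0+(-1)·0 = 1
  [T]: (-2)·-1+(1)·-1+(2)·0+(-1)·-3+(-2)·1+(1)·-1+(-1)·-3 = 4
⇒ Θ T^4

{"M": 0, "Θ": 1, "T": 4}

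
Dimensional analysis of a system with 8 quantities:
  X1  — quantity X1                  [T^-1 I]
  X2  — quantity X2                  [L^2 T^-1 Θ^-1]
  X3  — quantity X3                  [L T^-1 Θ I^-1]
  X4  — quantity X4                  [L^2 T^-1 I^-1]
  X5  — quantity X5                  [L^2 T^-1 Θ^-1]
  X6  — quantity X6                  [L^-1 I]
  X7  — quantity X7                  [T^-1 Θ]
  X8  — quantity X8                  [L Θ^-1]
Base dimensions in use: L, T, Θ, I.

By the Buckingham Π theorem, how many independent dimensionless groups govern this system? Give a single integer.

Write exponents as rows L,T,Θ,I / cols X1,X2,X3,X4,X5,X6,X7,X8:
  L: [ 0  2  1  2  2 -1  0  1]
  T: [-1 -1 -1 -1 -1  0 -1  0]
  Θ: [ 0 -1  1  0 -1  0  1 -1]
  I: [ 1  0 -1 -1  0  1  0  0]
Row reduction gives pivot columns X1,X2,X3; rank = 3
n=8, r=3 ⇒ 5 dimensionless groups

5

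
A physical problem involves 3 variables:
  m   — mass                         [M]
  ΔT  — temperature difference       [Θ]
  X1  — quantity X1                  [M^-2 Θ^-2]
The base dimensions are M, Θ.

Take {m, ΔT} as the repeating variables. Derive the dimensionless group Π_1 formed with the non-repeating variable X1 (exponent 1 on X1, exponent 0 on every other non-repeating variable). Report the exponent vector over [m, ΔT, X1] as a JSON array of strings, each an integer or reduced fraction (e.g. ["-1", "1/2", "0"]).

Exponent matrix [M,Θ] × [m,ΔT,X1]:
  M: [ 1  0 -2]
  Θ: [ 0  1 -2]
RREF → pivots at {m,ΔT} ⇒ r = 2
Pivot set = {m,ΔT}, free = {X1}
RREF:
  r0: [   1    0   -2]
  r1: [   0    1   -2]
Fix exponent of X1 at 1; solve each RREF row for its pivot's exponent:
  r0: exp(m) + (-2)·1 = 0 ⇒ exp(m) = 2
  r1: exp(ΔT) + (-2)·1 = 0 ⇒ exp(ΔT) = 2
Π_1 = m^2 · ΔT^2 · X1

["2", "2", "1"]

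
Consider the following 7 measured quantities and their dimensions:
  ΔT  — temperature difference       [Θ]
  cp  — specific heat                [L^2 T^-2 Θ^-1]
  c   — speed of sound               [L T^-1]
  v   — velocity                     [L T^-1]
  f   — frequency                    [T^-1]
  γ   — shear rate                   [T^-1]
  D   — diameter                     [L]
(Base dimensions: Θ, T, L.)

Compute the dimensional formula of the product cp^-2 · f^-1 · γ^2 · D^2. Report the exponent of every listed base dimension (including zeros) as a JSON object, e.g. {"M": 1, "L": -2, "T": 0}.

{"Θ": 2, "T": 3, "L": -2}

Write exponents as rows Θ,T,L / cols ΔT,cp,c,v,f,γ,D:
  Θ: [ 1 -1  0  0  0  0  0]
  T: [ 0 -2 -1 -1 -1 -1  0]
  L: [ 0  2  1  1  0  0  1]
  [Θ]: (-2)·-1+(-1)·0+(2)·0+(2)·0 = 2
  [T]: (-2)·-2+(-1)·-1+(2)·-1+(2)·0 = 3
  [L]: (-2)·2+(-1)·0+(2)·0+(2)·1 = -2
⇒ Θ^2 T^3 L^-2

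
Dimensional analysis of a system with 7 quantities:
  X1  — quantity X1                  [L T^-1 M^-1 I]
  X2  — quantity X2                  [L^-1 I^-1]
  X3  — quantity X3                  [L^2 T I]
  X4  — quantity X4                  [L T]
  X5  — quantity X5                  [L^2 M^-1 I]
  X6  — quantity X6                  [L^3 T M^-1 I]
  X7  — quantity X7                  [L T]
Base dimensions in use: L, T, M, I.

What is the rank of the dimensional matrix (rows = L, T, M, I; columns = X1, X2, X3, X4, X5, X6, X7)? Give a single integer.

3

Exponent matrix [L,T,M,I] × [X1,X2,X3,X4,X5,X6,X7]:
  L: [ 1 -1  2  1  2  3  1]
  T: [-1  0  1  1  0  1  1]
  M: [-1  0  0  0 -1 -1  0]
  I: [ 1 -1  1  0  1  1  0]
Row reduction gives pivot columns X1,X2,X3; rank = 3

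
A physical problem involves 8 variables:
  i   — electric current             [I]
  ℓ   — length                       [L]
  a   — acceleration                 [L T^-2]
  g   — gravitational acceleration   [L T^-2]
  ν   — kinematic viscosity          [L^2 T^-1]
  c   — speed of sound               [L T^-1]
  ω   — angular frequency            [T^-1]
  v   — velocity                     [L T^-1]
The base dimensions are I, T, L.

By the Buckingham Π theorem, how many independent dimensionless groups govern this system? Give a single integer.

Write exponents as rows I,T,L / cols i,ℓ,a,g,ν,c,ω,v:
  I: [ 1  0  0  0  0  0  0  0]
  T: [ 0  0 -2 -2 -1 -1 -1 -1]
  L: [ 0  1  1  1  2  1  0  1]
RREF → pivots at {i,ℓ,a} ⇒ r = 3
Π count = n − r = 8 − 3 = 5

5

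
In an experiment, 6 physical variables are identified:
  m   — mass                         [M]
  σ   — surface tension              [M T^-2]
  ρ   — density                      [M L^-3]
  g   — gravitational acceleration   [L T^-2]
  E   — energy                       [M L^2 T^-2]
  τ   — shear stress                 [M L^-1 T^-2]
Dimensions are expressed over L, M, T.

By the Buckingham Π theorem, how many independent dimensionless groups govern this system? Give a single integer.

3

Dimensional matrix (L×M×T by m×σ×ρ×g×E×τ):
  L: [ 0  0 -3  1  2 -1]
  M: [ 1  1  1  0  1  1]
  T: [ 0 -2  0 -2 -2 -2]
Row reduction gives pivot columns m,σ,ρ; rank = 3
Π count = n − r = 6 − 3 = 3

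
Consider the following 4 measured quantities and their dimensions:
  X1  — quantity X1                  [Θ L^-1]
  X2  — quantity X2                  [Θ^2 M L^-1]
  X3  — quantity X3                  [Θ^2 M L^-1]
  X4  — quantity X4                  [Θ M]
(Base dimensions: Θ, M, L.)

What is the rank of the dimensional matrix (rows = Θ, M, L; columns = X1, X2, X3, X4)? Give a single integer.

2

Write exponents as rows Θ,M,L / cols X1,X2,X3,X4:
  Θ: [ 1  2  2  1]
  M: [ 0  1  1  1]
  L: [-1 -1 -1  0]
Echelon form has 2 nonzero rows (pivots: X1,X2)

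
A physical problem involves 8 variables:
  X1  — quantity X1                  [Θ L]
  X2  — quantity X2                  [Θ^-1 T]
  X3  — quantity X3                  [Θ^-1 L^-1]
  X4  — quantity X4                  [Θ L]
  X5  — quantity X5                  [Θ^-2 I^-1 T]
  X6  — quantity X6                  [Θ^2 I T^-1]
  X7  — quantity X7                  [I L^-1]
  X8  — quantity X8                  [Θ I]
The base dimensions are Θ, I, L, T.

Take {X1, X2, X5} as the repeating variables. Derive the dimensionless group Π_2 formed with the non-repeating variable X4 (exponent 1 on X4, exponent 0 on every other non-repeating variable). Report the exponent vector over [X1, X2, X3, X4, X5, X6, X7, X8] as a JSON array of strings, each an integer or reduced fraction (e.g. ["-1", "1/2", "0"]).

["-1", "0", "0", "1", "0", "0", "0", "0"]

Exponent matrix [Θ,I,L,T] × [X1,X2,X3,X4,X5,X6,X7,X8]:
  Θ: [ 1 -1 -1  1 -2  2  0  1]
  I: [ 0  0  0  0 -1  1  1  1]
  L: [ 1  0 -1  1  0  0 -1  0]
  T: [ 0  1  0  0  1 -1  0  0]
Echelon form has 3 nonzero rows (pivots: X1,X2,X5)
Pivot set = {X1,X2,X5}, free = {X3,X4,X6,X7,X8}
RREF:
  r0: [   1    0   -1    1    0    0   -1    0]
  r1: [   0    1    0    0    0    0    1    1]
  r2: [   0    0    0    0    1   -1   -1   -1]
  r3: [   0    0    0    0    0    0    0    0]
Fix exponent of X4 at 1, X3 at 0, X6 at 0, X7 at 0, X8 at 0; solve each RREF row for its pivot's exponent:
  r0: exp(X1) + (1)·1 = 0 ⇒ exp(X1) = -1
  r1: exp(X2) + (0)·1 = 0 ⇒ exp(X2) = 0
  r2: exp(X5) + (0)·1 = 0 ⇒ exp(X5) = 0
Π_2 = X1^-1 · X4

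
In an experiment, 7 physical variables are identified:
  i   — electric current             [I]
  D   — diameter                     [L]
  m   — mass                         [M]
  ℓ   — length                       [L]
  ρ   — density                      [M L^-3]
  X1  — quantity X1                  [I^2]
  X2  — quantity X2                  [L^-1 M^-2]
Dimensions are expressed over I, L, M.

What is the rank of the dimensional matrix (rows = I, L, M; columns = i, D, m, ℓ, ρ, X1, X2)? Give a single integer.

Dimensional matrix (I×L×M by i×D×m×ℓ×ρ×X1×X2):
  I: [ 1  0  0  0  0  2  0]
  L: [ 0  1  0  1 -3  0 -1]
  M: [ 0  0  1  0  1  0 -2]
Row reduction gives pivot columns i,D,m; rank = 3

3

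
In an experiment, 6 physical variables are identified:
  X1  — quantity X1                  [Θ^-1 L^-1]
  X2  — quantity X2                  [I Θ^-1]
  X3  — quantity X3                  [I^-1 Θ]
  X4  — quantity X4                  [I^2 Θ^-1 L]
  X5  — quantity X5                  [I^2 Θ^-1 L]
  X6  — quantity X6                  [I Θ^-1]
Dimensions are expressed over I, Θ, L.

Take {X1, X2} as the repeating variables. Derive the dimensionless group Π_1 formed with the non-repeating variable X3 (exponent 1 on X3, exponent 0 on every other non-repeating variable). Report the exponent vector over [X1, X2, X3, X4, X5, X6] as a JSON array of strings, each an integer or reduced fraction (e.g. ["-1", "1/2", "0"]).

Exponent matrix [I,Θ,L] × [X1,X2,X3,X4,X5,X6]:
  I: [ 0  1 -1  2  2  1]
  Θ: [-1 -1  1 -1 -1 -1]
  L: [-1  0  0  1  1  0]
Row reduction gives pivot columns X1,X2; rank = 2
Pivot set = {X1,X2}, free = {X3,X4,X5,X6}
RREF:
  r0: [   1    0    0   -1   -1    0]
  r1: [   0    1   -1    2    2    1]
  r2: [   0    0    0    0    0    0]
Fix exponent of X3 at 1, X4 at 0, X5 at 0, X6 at 0; solve each RREF row for its pivot's exponent:
  r0: exp(X1) + (0)·1 = 0 ⇒ exp(X1) = 0
  r1: exp(X2) + (-1)·1 = 0 ⇒ exp(X2) = 1
Π_1 = X2 · X3

["0", "1", "1", "0", "0", "0"]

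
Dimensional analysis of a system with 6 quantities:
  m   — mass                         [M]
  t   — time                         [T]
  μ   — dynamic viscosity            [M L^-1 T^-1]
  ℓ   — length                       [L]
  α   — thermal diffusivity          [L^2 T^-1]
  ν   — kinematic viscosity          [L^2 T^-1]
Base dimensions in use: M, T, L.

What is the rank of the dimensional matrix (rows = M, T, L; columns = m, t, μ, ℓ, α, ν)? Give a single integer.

3

Exponent matrix [M,T,L] × [m,t,μ,ℓ,α,ν]:
  M: [ 1  0  1  0  0  0]
  T: [ 0  1 -1  0 -1 -1]
  L: [ 0  0 -1  1  2  2]
RREF → pivots at {m,t,μ} ⇒ r = 3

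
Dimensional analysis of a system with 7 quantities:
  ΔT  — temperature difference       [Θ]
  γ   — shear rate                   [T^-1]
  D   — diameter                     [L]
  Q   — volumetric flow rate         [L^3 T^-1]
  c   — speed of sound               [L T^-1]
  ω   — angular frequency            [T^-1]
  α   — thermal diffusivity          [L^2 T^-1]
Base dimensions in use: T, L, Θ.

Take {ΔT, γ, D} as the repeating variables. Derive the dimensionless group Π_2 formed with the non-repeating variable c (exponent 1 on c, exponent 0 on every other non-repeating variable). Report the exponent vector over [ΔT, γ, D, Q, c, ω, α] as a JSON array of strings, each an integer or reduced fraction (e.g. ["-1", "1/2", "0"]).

Dimensional matrix (T×L×Θ by ΔT×γ×D×Q×c×ω×α):
  T: [ 0 -1  0 -1 -1 -1 -1]
  L: [ 0  0  1  3  1  0  2]
  Θ: [ 1  0  0  0  0  0  0]
Row reduction gives pivot columns ΔT,γ,D; rank = 3
Pivot set = {ΔT,γ,D}, free = {Q,c,ω,α}
RREF:
  r0: [   1    0    0    0    0    0    0]
  r1: [   0    1    0    1    1    1    1]
  r2: [   0    0    1    3    1    0    2]
Fix exponent of c at 1, Q at 0, ω at 0, α at 0; solve each RREF row for its pivot's exponent:
  r0: exp(ΔT) + (0)·1 = 0 ⇒ exp(ΔT) = 0
  r1: exp(γ) + (1)·1 = 0 ⇒ exp(γ) = -1
  r2: exp(D) + (1)·1 = 0 ⇒ exp(D) = -1
Π_2 = γ^-1 · D^-1 · c

["0", "-1", "-1", "0", "1", "0", "0"]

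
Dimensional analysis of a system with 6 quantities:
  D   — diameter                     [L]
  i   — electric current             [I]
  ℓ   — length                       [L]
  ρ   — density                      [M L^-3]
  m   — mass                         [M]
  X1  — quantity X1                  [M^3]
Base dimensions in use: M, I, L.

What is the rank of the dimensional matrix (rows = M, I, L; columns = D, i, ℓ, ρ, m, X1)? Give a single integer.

Write exponents as rows M,I,L / cols D,i,ℓ,ρ,m,X1:
  M: [ 0  0  0  1  1  3]
  I: [ 0  1  0  0  0  0]
  L: [ 1  0  1 -3  0  0]
Echelon form has 3 nonzero rows (pivots: D,i,ρ)

3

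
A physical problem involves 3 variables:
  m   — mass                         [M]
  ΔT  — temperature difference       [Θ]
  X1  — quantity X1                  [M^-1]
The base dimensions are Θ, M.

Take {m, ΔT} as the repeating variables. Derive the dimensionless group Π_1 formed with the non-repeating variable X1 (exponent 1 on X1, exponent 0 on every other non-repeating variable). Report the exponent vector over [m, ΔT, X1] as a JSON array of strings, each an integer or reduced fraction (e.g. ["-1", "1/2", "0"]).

["1", "0", "1"]

Exponent matrix [Θ,M] × [m,ΔT,X1]:
  Θ: [ 0  1  0]
  M: [ 1  0 -1]
Row reduction gives pivot columns m,ΔT; rank = 2
Pivot set = {m,ΔT}, free = {X1}
RREF:
  r0: [   1    0   -1]
  r1: [   0    1    0]
Fix exponent of X1 at 1; solve each RREF row for its pivot's exponent:
  r0: exp(m) + (-1)·1 = 0 ⇒ exp(m) = 1
  r1: exp(ΔT) + (0)·1 = 0 ⇒ exp(ΔT) = 0
Π_1 = m · X1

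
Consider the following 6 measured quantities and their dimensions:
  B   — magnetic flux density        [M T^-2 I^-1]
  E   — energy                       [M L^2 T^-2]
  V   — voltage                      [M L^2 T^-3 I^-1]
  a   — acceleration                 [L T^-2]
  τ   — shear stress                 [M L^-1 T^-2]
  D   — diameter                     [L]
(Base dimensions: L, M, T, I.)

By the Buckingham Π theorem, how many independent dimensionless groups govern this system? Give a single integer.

2

Dimensional matrix (L×M×T×I by B×E×V×a×τ×D):
  L: [ 0  2  2  1 -1  1]
  M: [ 1  1  1  0  1  0]
  T: [-2 -2 -3 -2 -2  0]
  I: [-1  0 -1  0  0  0]
Echelon form has 4 nonzero rows (pivots: B,E,V,a)
6 vars − rank 4 = 2 Π groups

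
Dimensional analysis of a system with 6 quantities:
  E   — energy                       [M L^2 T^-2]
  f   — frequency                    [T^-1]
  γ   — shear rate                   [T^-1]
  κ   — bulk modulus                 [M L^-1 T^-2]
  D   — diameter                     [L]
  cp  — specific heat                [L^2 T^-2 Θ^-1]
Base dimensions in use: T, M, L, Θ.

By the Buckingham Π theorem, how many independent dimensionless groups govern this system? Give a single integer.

Dimensional matrix (T×M×L×Θ by E×f×γ×κ×D×cp):
  T: [-2 -1 -1 -2  0 -2]
  M: [ 1  0  0  1  0  0]
  L: [ 2  0  0 -1  1  2]
  Θ: [ 0  0  0  0  0 -1]
Echelon form has 4 nonzero rows (pivots: E,f,κ,cp)
n=6, r=4 ⇒ 2 dimensionless groups

2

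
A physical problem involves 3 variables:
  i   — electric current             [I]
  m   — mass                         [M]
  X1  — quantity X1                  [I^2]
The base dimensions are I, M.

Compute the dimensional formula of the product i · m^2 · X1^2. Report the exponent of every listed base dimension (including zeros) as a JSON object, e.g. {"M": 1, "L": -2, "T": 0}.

{"I": 5, "M": 2}

Write exponents as rows I,M / cols i,m,X1:
  I: [ 1  0  2]
  M: [ 0  1  0]
  [I]: (1)·1+(2)·0+(2)·2 = 5
  [M]: (1)·0+(2)·1+(2)·0 = 2
⇒ I^5 M^2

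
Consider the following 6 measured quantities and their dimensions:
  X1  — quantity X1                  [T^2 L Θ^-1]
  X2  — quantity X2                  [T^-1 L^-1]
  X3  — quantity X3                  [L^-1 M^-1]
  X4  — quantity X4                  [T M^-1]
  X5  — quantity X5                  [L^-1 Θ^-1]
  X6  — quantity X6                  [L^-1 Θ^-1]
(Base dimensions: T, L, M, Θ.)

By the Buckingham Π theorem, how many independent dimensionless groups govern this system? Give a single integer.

Dimensional matrix (T×L×M×Θ by X1×X2×X3×X4×X5×X6):
  T: [ 2 -1  0  1  0  0]
  L: [ 1 -1 -1  0 -1 -1]
  M: [ 0  0 -1 -1  0  0]
  Θ: [-1  0  0  0 -1 -1]
Echelon form has 3 nonzero rows (pivots: X1,X2,X3)
6 vars − rank 3 = 3 Π groups

3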